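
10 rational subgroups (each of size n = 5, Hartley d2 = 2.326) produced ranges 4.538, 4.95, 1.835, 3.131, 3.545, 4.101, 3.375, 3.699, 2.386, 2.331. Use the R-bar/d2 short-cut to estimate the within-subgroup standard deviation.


R_bar = (4.538 + 4.95 + 1.835 + 3.131 + 3.545 + 4.101 + 3.375 + 3.699 + 2.386 + 2.331) / 10
R_bar = 33.891 / 10 = 3.3891
sigma_hat = R_bar / d2 = 3.3891 / 2.326 = 1.4571

1.4571


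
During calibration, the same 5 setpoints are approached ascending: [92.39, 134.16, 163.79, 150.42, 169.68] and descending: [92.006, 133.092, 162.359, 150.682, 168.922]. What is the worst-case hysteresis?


|92.39 - 92.006| = 0.3840
|134.16 - 133.092| = 1.0680
|163.79 - 162.359| = 1.4310
|150.42 - 150.682| = 0.2620
|169.68 - 168.922| = 0.7580
hysteresis = max(diffs) = 1.4310

1.4310


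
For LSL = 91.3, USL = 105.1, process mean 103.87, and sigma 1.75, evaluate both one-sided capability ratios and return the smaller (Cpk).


Cpu = (USL - mean) / (3*sigma) = (105.1 - 103.87) / (3*1.75) = 0.2343
Cpl = (mean - LSL) / (3*sigma) = (103.87 - 91.3) / (3*1.75) = 2.3943
Cpk = min(Cpu, Cpl) = 0.2343

0.2343


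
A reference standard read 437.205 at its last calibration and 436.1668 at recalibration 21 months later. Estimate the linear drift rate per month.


rate = (v2 - v1) / months
= (436.1668 - 437.205) / 21
= -1.0382 / 21
= -0.0494

-0.0494


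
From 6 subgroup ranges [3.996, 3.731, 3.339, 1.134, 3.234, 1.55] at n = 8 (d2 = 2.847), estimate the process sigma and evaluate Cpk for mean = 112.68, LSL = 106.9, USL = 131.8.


R_bar = (3.996 + 3.731 + 3.339 + 1.134 + 3.234 + 1.55) / 6 = 2.8306667
sigma = R_bar / d2 = 2.8306667 / 2.847 = 0.99426298
Cp = (USL - LSL)/(6*sigma) = (131.8 - 106.9)/(6*0.99426298) = 4.1739
Cpu = (131.8 - 112.68)/(3*0.99426298) = 6.4101
Cpl = (112.68 - 106.9)/(3*0.99426298) = 1.9378
Cpk = min(Cpu, Cpl) = 1.9378

1.9378


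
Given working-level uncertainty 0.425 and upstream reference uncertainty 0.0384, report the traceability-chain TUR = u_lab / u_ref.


TUR = u_lab / u_ref
= 0.425 / 0.0384
= 11.0677

11.0677


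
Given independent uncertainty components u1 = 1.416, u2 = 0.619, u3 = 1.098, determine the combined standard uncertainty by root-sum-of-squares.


uc = sqrt(1.416^2 + 0.619^2 + 1.098^2)
uc = sqrt(3.593821)
uc = 1.8957

1.8957


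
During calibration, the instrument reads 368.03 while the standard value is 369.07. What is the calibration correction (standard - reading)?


Correction = standard - reading
= 369.07 - 368.03
= 1.0400

1.0400


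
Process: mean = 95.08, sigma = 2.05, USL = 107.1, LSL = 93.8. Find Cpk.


Cpu = (USL - mean) / (3*sigma) = (107.1 - 95.08) / (3*2.05) = 1.9545
Cpl = (mean - LSL) / (3*sigma) = (95.08 - 93.8) / (3*2.05) = 0.2081
Cpk = min(Cpu, Cpl) = 0.2081

0.2081


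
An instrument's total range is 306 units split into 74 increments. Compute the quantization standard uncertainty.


resolution = range / divisions
resolution = 306 / 74 = 4.1351351
u_res = resolution / (2*sqrt(3))
u_res = 4.1351351 / 3.4641016
u_res = 1.1937

1.1937


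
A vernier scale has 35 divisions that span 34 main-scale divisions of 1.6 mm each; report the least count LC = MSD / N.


LC = MSD / n_div
= 1.6 / 35
= 0.0457

0.0457


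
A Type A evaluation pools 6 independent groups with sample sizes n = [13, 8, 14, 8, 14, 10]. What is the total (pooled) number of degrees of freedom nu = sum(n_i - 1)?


nu = sum_i (n_i - 1)
nu = ((13 - 1) + (8 - 1) + (14 - 1) + (8 - 1) + (14 - 1) + (10 - 1))
nu = 12 + 7 + 13 + 7 + 13 + 9
nu = 61

61


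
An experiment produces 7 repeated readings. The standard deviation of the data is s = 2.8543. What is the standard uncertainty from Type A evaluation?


u_A = s / sqrt(n)
u_A = 2.8543 / sqrt(7)
u_A = 2.8543 / 2.6457513
u_A = 1.0788

1.0788


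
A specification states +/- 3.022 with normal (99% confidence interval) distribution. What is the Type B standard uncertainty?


u_B = half_width / 2.576
u_B = 3.022 / 2.576
u_B = 1.1731

1.1731


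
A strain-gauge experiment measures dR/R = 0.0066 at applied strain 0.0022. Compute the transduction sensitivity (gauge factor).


GF = (dR/R) / epsilon
= 0.0066 / 0.0022
= 3.0000

3.0000


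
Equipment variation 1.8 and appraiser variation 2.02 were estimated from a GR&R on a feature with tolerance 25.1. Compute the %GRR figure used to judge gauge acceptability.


GRR = sqrt(EV^2 + AV^2) = sqrt(1.8^2 + 2.02^2) = 2.7056238
%GRR = GRR / tol * 100 = 2.7056238 / 25.1 * 100
%GRR = 10.7794

10.7794


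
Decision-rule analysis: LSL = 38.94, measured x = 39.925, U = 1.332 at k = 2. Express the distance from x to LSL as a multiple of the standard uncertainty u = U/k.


u = U / k = 1.332 / 2 = 0.666
margin = |LSL - x| = |38.94 - 39.925| = 0.985
z = margin / u = 0.985 / 0.666
z = 1.4790

1.4790


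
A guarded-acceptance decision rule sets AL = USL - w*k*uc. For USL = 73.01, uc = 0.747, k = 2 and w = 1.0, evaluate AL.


U = k * uc = 2 * 0.747 = 1.494
guard band g = w * U = 1.0 * 1.494 = 1.494
AL = USL - g = 73.01 - 1.494
AL = 71.5160

71.5160


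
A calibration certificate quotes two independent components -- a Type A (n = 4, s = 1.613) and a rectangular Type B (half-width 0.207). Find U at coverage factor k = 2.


u_A = s / sqrt(n) = 1.613 / sqrt(4) = 0.8065
u_B = half_width / sqrt(3) = 0.207 / sqrt(3) = 0.11951151
uc = sqrt(u_A^2 + u_B^2) = sqrt(0.8065^2 + 0.11951151^2) = 0.81530684
U = k * uc = 2 * 0.81530684
U = 1.6306

1.6306


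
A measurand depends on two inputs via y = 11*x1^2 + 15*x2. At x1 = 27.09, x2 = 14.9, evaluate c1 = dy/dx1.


y = 11*x1^2 + 15*x2
dy/dx1 = 2*11*x1
Evaluate at x1 = 27.09: c1 = 22 * 27.09
c1 = 595.9800

595.9800


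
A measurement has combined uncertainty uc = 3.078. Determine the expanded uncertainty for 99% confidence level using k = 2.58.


U = k * uc
U = 2.58 * 3.078
U = 7.9412

7.9412


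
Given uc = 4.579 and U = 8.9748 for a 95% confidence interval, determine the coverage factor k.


k = U / uc
k = 8.9748 / 4.579
k = 1.96

1.96


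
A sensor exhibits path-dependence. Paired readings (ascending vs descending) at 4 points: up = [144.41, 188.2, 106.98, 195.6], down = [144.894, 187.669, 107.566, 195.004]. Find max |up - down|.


|144.41 - 144.894| = 0.4840
|188.2 - 187.669| = 0.5310
|106.98 - 107.566| = 0.5860
|195.6 - 195.004| = 0.5960
hysteresis = max(diffs) = 0.5960

0.5960


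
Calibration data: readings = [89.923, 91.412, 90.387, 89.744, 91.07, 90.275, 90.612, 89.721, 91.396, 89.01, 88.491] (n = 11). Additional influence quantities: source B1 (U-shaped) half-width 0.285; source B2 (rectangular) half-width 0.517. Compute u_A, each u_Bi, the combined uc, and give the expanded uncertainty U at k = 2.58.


mean = (89.923 + 91.412 + 90.387 + 89.744 + 91.07 + 90.275 + 90.612 + 89.721 + 91.396 + 89.01 + 88.491) / 11 = 90.18554545
s = sqrt(sum((x - mean)^2)/(n-1)) = 0.93355164
u_A = s / sqrt(n) = 0.93355164 / sqrt(11) = 0.28147641
u_B1 = 0.285 / sqrt(2) = 0.20152543
u_B2 = 0.517 / sqrt(3) = 0.29849009
uc = sqrt(0.28147641^2 + 0.20152543^2 + 0.29849009^2) = 0.45709715
U = k * uc = 2.58 * 0.45709715
U = 1.1793

1.1793


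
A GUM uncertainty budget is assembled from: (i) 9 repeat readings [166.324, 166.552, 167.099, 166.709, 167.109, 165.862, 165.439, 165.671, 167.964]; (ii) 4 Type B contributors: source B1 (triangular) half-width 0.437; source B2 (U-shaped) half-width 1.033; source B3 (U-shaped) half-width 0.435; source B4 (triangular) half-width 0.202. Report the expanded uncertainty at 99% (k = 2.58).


mean = (166.324 + 166.552 + 167.099 + 166.709 + 167.109 + 165.862 + 165.439 + 165.671 + 167.964) / 9 = 166.5254444
s = sqrt(sum((x - mean)^2)/(n-1)) = 0.80347046
u_A = s / sqrt(n) = 0.80347046 / sqrt(9) = 0.26782349
u_B1 = 0.437 / sqrt(6) = 0.1784045
u_B2 = 1.033 / sqrt(2) = 0.7304413
u_B3 = 0.435 / sqrt(2) = 0.30759145
u_B4 = 0.202 / sqrt(6) = 0.082466155
uc = sqrt(0.26782349^2 + 0.1784045^2 + 0.7304413^2 + 0.30759145^2 + 0.082466155^2) = 0.8593691
U = k * uc = 2.58 * 0.8593691
U = 2.2172

2.2172


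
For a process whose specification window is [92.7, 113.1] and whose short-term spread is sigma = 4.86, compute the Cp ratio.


Cp = (USL - LSL) / (6 * sigma)
= (113.1 - 92.7) / (6 * 4.86)
= 20.4000 / 29.1600
= 0.6996

0.6996


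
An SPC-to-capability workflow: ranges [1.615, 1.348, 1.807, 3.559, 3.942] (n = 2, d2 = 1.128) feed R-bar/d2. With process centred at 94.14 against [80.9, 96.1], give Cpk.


R_bar = (1.615 + 1.348 + 1.807 + 3.559 + 3.942) / 5 = 2.4542
sigma = R_bar / d2 = 2.4542 / 1.128 = 2.1757092
Cp = (USL - LSL)/(6*sigma) = (96.1 - 80.9)/(6*2.1757092) = 1.1644
Cpu = (96.1 - 94.14)/(3*2.1757092) = 0.3003
Cpl = (94.14 - 80.9)/(3*2.1757092) = 2.0285
Cpk = min(Cpu, Cpl) = 0.3003

0.3003


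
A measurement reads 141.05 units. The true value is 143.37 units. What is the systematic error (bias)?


Systematic error = measured - true
= 141.05 - 143.37
= -2.3200

-2.3200


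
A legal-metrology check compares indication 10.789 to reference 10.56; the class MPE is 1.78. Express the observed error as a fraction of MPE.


e = indication - reference = 10.789 - 10.56 = 0.2290
|e| = 0.2290
ratio = |e| / MPE = 0.2290 / 1.78
ratio = 0.1287

0.1287


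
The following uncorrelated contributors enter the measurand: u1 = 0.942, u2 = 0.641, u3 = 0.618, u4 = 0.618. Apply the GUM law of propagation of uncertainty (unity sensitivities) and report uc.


uc = sqrt(0.942^2 + 0.641^2 + 0.618^2 + 0.618^2)
uc = sqrt(2.062093)
uc = 1.4360

1.4360


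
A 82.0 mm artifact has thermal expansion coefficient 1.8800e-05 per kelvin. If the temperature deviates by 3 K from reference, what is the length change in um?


dL = L * alpha * dT
= 82.0 * 1.8800e-05 * 3
= 0.0046248 mm
dL_um = 0.0046248 * 1000 = 4.6248 um

4.6248


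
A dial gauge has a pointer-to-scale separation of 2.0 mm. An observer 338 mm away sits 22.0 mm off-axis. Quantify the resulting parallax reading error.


error = h * offset / d
= 2.0 * 22.0 / 338
= 0.1302

0.1302


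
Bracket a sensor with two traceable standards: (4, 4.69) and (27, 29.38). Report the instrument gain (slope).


slope = (y2 - y1) / (x2 - x1)
= (29.38 - 4.69) / (27 - 4)
= 24.6900 / 23
= 1.0735

1.0735


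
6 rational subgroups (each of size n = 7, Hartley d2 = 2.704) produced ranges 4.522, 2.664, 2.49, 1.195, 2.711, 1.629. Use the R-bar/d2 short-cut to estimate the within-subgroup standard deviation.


R_bar = (4.522 + 2.664 + 2.49 + 1.195 + 2.711 + 1.629) / 6
R_bar = 15.211 / 6 = 2.5351667
sigma_hat = R_bar / d2 = 2.5351667 / 2.704 = 0.9376

0.9376


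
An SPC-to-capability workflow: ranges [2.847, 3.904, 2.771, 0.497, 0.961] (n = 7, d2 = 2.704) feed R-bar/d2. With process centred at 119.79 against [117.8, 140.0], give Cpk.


R_bar = (2.847 + 3.904 + 2.771 + 0.497 + 0.961) / 5 = 2.196
sigma = R_bar / d2 = 2.196 / 2.704 = 0.81213018
Cp = (USL - LSL)/(6*sigma) = (140.0 - 117.8)/(6*0.81213018) = 4.5559
Cpu = (140.0 - 119.79)/(3*0.81213018) = 8.2951
Cpl = (119.79 - 117.8)/(3*0.81213018) = 0.8168
Cpk = min(Cpu, Cpl) = 0.8168

0.8168


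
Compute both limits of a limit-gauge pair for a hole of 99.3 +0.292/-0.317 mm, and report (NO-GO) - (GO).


GO = nominal - lower_tol (smallest hole = maximum material condition)
GO = 99.3 - 0.317 = 98.983
NO-GO = nominal + upper_tol (largest hole = least material condition)
NO-GO = 99.3 + 0.292 = 99.592
spread = NO-GO - GO = 99.592 - 98.983 = 0.6090

0.6090


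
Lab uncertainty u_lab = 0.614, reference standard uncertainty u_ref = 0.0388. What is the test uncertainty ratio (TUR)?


TUR = u_lab / u_ref
= 0.614 / 0.0388
= 15.8247

15.8247


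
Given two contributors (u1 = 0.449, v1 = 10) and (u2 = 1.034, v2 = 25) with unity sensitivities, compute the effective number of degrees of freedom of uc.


uc = sqrt(u1^2 + u2^2) = sqrt(0.449^2 + 1.034^2) = 1.1272786
v_eff = uc^4 / (u1^4/v1 + u2^4/v2)
= 1.1272786^4 / (0.449^4/10 + 1.034^4/25)
= 1.6148235 / 0.049788078
v_eff = 32.4339

32.4339


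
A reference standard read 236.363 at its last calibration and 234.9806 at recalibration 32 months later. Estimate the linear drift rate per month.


rate = (v2 - v1) / months
= (234.9806 - 236.363) / 32
= -1.3824 / 32
= -0.0432

-0.0432


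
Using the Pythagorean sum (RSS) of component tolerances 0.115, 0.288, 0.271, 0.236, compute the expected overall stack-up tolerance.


RSS = sqrt(0.115^2 + 0.288^2 + 0.271^2 + 0.236^2)
= sqrt(0.225306)
= 0.4747

0.4747


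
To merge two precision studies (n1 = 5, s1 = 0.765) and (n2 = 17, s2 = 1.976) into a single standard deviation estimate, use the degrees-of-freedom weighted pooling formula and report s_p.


s_p = sqrt(((n1-1)*s1^2 + (n2-1)*s2^2) / (n1+n2-2))
numerator = (5-1)*0.765^2 + (17-1)*1.976^2 = 2.3409 + 62.473216 = 64.814116
denominator = 5 + 17 - 2 = 20
s_p^2 = 64.814116 / 20 = 3.2407058
s_p = sqrt(3.2407058) = 1.8002

1.8002


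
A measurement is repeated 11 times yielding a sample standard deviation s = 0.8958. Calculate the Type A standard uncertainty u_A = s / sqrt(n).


u_A = s / sqrt(n)
u_A = 0.8958 / sqrt(11)
u_A = 0.8958 / 3.3166248
u_A = 0.2701

0.2701


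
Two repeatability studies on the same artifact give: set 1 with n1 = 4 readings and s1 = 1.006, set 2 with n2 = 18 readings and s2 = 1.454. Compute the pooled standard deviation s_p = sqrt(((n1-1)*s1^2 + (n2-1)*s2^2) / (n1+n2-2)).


s_p = sqrt(((n1-1)*s1^2 + (n2-1)*s2^2) / (n1+n2-2))
numerator = (4-1)*1.006^2 + (18-1)*1.454^2 = 3.036108 + 35.939972 = 38.97608
denominator = 4 + 18 - 2 = 20
s_p^2 = 38.97608 / 20 = 1.948804
s_p = sqrt(1.948804) = 1.3960

1.3960


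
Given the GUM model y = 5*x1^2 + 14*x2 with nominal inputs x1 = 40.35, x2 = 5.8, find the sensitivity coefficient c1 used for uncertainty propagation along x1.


y = 5*x1^2 + 14*x2
dy/dx1 = 2*5*x1
Evaluate at x1 = 40.35: c1 = 10 * 40.35
c1 = 403.5000

403.5000


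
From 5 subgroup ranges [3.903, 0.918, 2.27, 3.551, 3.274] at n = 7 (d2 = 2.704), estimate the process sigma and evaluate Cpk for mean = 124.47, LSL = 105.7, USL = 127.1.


R_bar = (3.903 + 0.918 + 2.27 + 3.551 + 3.274) / 5 = 2.7832
sigma = R_bar / d2 = 2.7832 / 2.704 = 1.0292899
Cp = (USL - LSL)/(6*sigma) = (127.1 - 105.7)/(6*1.0292899) = 3.4652
Cpu = (127.1 - 124.47)/(3*1.0292899) = 0.8517
Cpl = (124.47 - 105.7)/(3*1.0292899) = 6.0786
Cpk = min(Cpu, Cpl) = 0.8517

0.8517


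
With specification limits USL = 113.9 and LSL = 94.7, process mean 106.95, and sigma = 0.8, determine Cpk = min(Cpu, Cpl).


Cpu = (USL - mean) / (3*sigma) = (113.9 - 106.95) / (3*0.8) = 2.8958
Cpl = (mean - LSL) / (3*sigma) = (106.95 - 94.7) / (3*0.8) = 5.1042
Cpk = min(Cpu, Cpl) = 2.8958

2.8958


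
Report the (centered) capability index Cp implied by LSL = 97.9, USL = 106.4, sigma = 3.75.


Cp = (USL - LSL) / (6 * sigma)
= (106.4 - 97.9) / (6 * 3.75)
= 8.5000 / 22.5000
= 0.3778

0.3778


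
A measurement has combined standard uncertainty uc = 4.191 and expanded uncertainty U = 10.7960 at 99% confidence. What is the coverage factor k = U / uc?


k = U / uc
k = 10.7960 / 4.191
k = 2.576

2.576


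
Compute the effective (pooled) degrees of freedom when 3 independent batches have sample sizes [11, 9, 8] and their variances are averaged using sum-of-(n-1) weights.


nu = sum_i (n_i - 1)
nu = ((11 - 1) + (9 - 1) + (8 - 1))
nu = 10 + 8 + 7
nu = 25

25


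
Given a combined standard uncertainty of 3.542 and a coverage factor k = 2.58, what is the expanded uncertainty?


U = k * uc
U = 2.58 * 3.542
U = 9.1384

9.1384


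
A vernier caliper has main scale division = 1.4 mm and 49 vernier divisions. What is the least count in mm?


LC = MSD / n_div
= 1.4 / 49
= 0.0286

0.0286


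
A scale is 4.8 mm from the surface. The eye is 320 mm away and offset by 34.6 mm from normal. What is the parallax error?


error = h * offset / d
= 4.8 * 34.6 / 320
= 0.5190

0.5190


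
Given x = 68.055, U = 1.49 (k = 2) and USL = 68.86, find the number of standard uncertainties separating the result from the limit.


u = U / k = 1.49 / 2 = 0.745
margin = |USL - x| = |68.86 - 68.055| = 0.805
z = margin / u = 0.805 / 0.745
z = 1.0805

1.0805


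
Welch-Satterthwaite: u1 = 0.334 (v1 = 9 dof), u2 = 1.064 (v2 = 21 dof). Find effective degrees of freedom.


uc = sqrt(u1^2 + u2^2) = sqrt(0.334^2 + 1.064^2) = 1.1151915
v_eff = uc^4 / (u1^4/v1 + u2^4/v2)
= 1.1151915^4 / (0.334^4/9 + 1.064^4/21)
= 1.5466705 / 0.06241329
v_eff = 24.7811

24.7811


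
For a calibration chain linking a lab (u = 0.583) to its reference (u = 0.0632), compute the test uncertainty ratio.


TUR = u_lab / u_ref
= 0.583 / 0.0632
= 9.2247

9.2247


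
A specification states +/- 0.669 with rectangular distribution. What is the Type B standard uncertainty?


u_B = half_width / sqrt(3)
u_B = 0.669 / 1.7320508
u_B = 0.3862

0.3862


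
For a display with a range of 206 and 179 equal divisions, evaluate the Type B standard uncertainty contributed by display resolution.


resolution = range / divisions
resolution = 206 / 179 = 1.150838
u_res = resolution / (2*sqrt(3))
u_res = 1.150838 / 3.4641016
u_res = 0.3322

0.3322


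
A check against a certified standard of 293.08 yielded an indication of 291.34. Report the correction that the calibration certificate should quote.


Correction = standard - reading
= 293.08 - 291.34
= 1.7400

1.7400


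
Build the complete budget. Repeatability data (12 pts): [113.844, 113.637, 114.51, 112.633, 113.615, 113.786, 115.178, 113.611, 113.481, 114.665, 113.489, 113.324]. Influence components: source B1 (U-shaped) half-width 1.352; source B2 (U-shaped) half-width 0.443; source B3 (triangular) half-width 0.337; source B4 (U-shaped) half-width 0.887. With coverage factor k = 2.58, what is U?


mean = (113.844 + 113.637 + 114.51 + 112.633 + 113.615 + 113.786 + 115.178 + 113.611 + 113.481 + 114.665 + 113.489 + 113.324) / 12 = 113.8144167
s = sqrt(sum((x - mean)^2)/(n-1)) = 0.67650901
u_A = s / sqrt(n) = 0.67650901 / sqrt(12) = 0.19529133
u_B1 = 1.352 / sqrt(2) = 0.95600837
u_B2 = 0.443 / sqrt(2) = 0.3132483
u_B3 = 0.337 / sqrt(6) = 0.13757967
u_B4 = 0.887 / sqrt(2) = 0.62720371
uc = sqrt(0.19529133^2 + 0.95600837^2 + 0.3132483^2 + 0.13757967^2 + 0.62720371^2) = 1.2093502
U = k * uc = 2.58 * 1.2093502
U = 3.1201

3.1201


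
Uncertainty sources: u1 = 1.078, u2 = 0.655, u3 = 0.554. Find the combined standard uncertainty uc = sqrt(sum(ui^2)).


uc = sqrt(1.078^2 + 0.655^2 + 0.554^2)
uc = sqrt(1.898025)
uc = 1.3777

1.3777


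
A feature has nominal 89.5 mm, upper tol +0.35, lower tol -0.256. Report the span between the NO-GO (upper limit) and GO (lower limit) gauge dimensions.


GO = nominal - lower_tol (smallest hole = maximum material condition)
GO = 89.5 - 0.256 = 89.244
NO-GO = nominal + upper_tol (largest hole = least material condition)
NO-GO = 89.5 + 0.35 = 89.85
spread = NO-GO - GO = 89.85 - 89.244 = 0.6060

0.6060


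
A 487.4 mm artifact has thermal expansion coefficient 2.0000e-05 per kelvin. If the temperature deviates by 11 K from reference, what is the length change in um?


dL = L * alpha * dT
= 487.4 * 2.0000e-05 * 11
= 0.1072280 mm
dL_um = 0.1072280 * 1000 = 107.2280 um

107.2280


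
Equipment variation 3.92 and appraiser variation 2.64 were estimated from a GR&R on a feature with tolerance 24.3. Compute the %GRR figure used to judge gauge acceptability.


GRR = sqrt(EV^2 + AV^2) = sqrt(3.92^2 + 2.64^2) = 4.7260978
%GRR = GRR / tol * 100 = 4.7260978 / 24.3 * 100
%GRR = 19.4490

19.4490


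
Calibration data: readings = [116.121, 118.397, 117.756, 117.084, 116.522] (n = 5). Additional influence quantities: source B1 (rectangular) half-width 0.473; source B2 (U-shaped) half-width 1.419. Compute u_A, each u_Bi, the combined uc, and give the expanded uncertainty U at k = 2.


mean = (116.121 + 118.397 + 117.756 + 117.084 + 116.522) / 5 = 117.176
s = sqrt(sum((x - mean)^2)/(n-1)) = 0.91875541
u_A = s / sqrt(n) = 0.91875541 / sqrt(5) = 0.41087991
u_B1 = 0.473 / sqrt(3) = 0.27308668
u_B2 = 1.419 / sqrt(2) = 1.0033845
uc = sqrt(0.41087991^2 + 0.27308668^2 + 1.0033845^2) = 1.1181141
U = k * uc = 2 * 1.1181141
U = 2.2362

2.2362


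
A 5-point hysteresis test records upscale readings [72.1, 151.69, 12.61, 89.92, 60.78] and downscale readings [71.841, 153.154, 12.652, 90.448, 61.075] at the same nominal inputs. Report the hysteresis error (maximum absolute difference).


|72.1 - 71.841| = 0.2590
|151.69 - 153.154| = 1.4640
|12.61 - 12.652| = 0.0420
|89.92 - 90.448| = 0.5280
|60.78 - 61.075| = 0.2950
hysteresis = max(diffs) = 1.4640

1.4640


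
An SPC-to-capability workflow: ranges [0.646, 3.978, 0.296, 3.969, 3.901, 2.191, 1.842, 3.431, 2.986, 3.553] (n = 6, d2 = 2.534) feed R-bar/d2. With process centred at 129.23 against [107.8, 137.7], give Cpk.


R_bar = (0.646 + 3.978 + 0.296 + 3.969 + 3.901 + 2.191 + 1.842 + 3.431 + 2.986 + 3.553) / 10 = 2.6793
sigma = R_bar / d2 = 2.6793 / 2.534 = 1.0573402
Cp = (USL - LSL)/(6*sigma) = (137.7 - 107.8)/(6*1.0573402) = 4.7131
Cpu = (137.7 - 129.23)/(3*1.0573402) = 2.6702
Cpl = (129.23 - 107.8)/(3*1.0573402) = 6.7559
Cpk = min(Cpu, Cpl) = 2.6702

2.6702


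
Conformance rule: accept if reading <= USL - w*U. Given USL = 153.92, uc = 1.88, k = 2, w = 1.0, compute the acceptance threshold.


U = k * uc = 2 * 1.88 = 3.76
guard band g = w * U = 1.0 * 3.76 = 3.76
AL = USL - g = 153.92 - 3.76
AL = 150.1600

150.1600


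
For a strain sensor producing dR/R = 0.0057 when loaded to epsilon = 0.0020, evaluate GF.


GF = (dR/R) / epsilon
= 0.0057 / 0.0020
= 2.8500

2.8500


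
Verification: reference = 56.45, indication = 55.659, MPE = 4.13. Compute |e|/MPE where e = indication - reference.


e = indication - reference = 55.659 - 56.45 = -0.7910
|e| = 0.7910
ratio = |e| / MPE = 0.7910 / 4.13
ratio = 0.1915

0.1915


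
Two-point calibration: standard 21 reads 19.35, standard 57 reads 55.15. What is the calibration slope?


slope = (y2 - y1) / (x2 - x1)
= (55.15 - 19.35) / (57 - 21)
= 35.8000 / 36
= 0.9944

0.9944


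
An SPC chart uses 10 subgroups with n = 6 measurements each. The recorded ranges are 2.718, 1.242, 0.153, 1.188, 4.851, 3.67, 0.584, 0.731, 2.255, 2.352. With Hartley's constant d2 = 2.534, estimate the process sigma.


R_bar = (2.718 + 1.242 + 0.153 + 1.188 + 4.851 + 3.67 + 0.584 + 0.731 + 2.255 + 2.352) / 10
R_bar = 19.744 / 10 = 1.9744
sigma_hat = R_bar / d2 = 1.9744 / 2.534 = 0.7792

0.7792


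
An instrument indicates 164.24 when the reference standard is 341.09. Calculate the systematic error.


Systematic error = measured - true
= 164.24 - 341.09
= -176.8500

-176.8500


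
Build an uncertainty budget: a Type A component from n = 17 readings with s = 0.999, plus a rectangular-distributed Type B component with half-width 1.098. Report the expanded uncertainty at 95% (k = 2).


u_A = s / sqrt(n) = 0.999 / sqrt(17) = 0.24229309
u_B = half_width / sqrt(3) = 1.098 / sqrt(3) = 0.6339306
uc = sqrt(u_A^2 + u_B^2) = sqrt(0.24229309^2 + 0.6339306^2) = 0.67865599
U = k * uc = 2 * 0.67865599
U = 1.3573

1.3573


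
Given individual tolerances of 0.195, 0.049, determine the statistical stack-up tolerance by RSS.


RSS = sqrt(0.195^2 + 0.049^2)
= sqrt(0.040426)
= 0.2011

0.2011


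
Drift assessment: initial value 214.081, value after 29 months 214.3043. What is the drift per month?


rate = (v2 - v1) / months
= (214.3043 - 214.081) / 29
= 0.2233 / 29
= 0.0077

0.0077


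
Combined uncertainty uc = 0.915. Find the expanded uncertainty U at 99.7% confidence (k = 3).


U = k * uc
U = 3 * 0.915
U = 2.7450

2.7450


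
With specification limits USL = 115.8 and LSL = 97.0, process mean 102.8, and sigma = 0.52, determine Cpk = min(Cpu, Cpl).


Cpu = (USL - mean) / (3*sigma) = (115.8 - 102.8) / (3*0.52) = 8.3333
Cpl = (mean - LSL) / (3*sigma) = (102.8 - 97.0) / (3*0.52) = 3.7179
Cpk = min(Cpu, Cpl) = 3.7179

3.7179


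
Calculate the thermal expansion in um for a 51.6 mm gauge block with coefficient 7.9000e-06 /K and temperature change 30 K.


dL = L * alpha * dT
= 51.6 * 7.9000e-06 * 30
= 0.0122292 mm
dL_um = 0.0122292 * 1000 = 12.2292 um

12.2292


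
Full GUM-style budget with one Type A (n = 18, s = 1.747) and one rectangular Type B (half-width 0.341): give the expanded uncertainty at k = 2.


u_A = s / sqrt(n) = 1.747 / sqrt(18) = 0.41177185
u_B = half_width / sqrt(3) = 0.341 / sqrt(3) = 0.19687644
uc = sqrt(u_A^2 + u_B^2) = sqrt(0.41177185^2 + 0.19687644^2) = 0.4564169
U = k * uc = 2 * 0.4564169
U = 0.9128

0.9128


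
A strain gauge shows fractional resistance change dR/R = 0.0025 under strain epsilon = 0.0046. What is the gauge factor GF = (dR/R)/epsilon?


GF = (dR/R) / epsilon
= 0.0025 / 0.0046
= 0.5435

0.5435


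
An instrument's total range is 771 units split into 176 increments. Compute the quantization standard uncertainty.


resolution = range / divisions
resolution = 771 / 176 = 4.3806818
u_res = resolution / (2*sqrt(3))
u_res = 4.3806818 / 3.4641016
u_res = 1.2646

1.2646


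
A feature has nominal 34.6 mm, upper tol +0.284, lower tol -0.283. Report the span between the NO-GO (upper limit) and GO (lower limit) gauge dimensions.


GO = nominal - lower_tol (smallest hole = maximum material condition)
GO = 34.6 - 0.283 = 34.317
NO-GO = nominal + upper_tol (largest hole = least material condition)
NO-GO = 34.6 + 0.284 = 34.884
spread = NO-GO - GO = 34.884 - 34.317 = 0.5670

0.5670


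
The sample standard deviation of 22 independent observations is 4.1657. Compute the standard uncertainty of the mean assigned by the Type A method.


u_A = s / sqrt(n)
u_A = 4.1657 / sqrt(22)
u_A = 4.1657 / 4.6904158
u_A = 0.8881

0.8881


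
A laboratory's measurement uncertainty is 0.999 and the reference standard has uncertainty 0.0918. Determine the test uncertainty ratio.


TUR = u_lab / u_ref
= 0.999 / 0.0918
= 10.8824

10.8824


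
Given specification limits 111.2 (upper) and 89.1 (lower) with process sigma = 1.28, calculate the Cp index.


Cp = (USL - LSL) / (6 * sigma)
= (111.2 - 89.1) / (6 * 1.28)
= 22.1000 / 7.6800
= 2.8776

2.8776


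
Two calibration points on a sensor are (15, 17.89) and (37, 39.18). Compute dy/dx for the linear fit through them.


slope = (y2 - y1) / (x2 - x1)
= (39.18 - 17.89) / (37 - 15)
= 21.2900 / 22
= 0.9677

0.9677


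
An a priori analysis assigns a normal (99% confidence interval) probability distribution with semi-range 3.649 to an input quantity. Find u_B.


u_B = half_width / 2.576
u_B = 3.649 / 2.576
u_B = 1.4165

1.4165


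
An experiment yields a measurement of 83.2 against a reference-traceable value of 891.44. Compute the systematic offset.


Systematic error = measured - true
= 83.2 - 891.44
= -808.2400

-808.2400


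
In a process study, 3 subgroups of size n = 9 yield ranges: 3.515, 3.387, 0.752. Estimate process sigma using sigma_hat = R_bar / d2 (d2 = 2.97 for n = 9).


R_bar = (3.515 + 3.387 + 0.752) / 3
R_bar = 7.654 / 3 = 2.5513333
sigma_hat = R_bar / d2 = 2.5513333 / 2.97 = 0.8590

0.8590


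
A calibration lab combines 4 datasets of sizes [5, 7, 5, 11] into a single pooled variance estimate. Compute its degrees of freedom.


nu = sum_i (n_i - 1)
nu = ((5 - 1) + (7 - 1) + (5 - 1) + (11 - 1))
nu = 4 + 6 + 4 + 10
nu = 24

24


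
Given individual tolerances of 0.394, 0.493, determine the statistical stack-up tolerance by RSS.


RSS = sqrt(0.394^2 + 0.493^2)
= sqrt(0.398285)
= 0.6311

0.6311


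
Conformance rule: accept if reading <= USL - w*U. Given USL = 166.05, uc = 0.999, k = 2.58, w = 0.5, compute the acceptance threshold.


U = k * uc = 2.58 * 0.999 = 2.57742
guard band g = w * U = 0.5 * 2.57742 = 1.28871
AL = USL - g = 166.05 - 1.28871
AL = 164.7613

164.7613


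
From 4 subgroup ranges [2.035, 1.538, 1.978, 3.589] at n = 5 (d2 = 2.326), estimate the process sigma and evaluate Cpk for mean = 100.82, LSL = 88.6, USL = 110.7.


R_bar = (2.035 + 1.538 + 1.978 + 3.589) / 4 = 2.285
sigma = R_bar / d2 = 2.285 / 2.326 = 0.98237317
Cp = (USL - LSL)/(6*sigma) = (110.7 - 88.6)/(6*0.98237317) = 3.7494
Cpu = (110.7 - 100.82)/(3*0.98237317) = 3.3524
Cpl = (100.82 - 88.6)/(3*0.98237317) = 4.1464
Cpk = min(Cpu, Cpl) = 3.3524

3.3524


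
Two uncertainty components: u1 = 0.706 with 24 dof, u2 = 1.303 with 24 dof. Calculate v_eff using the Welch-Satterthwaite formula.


uc = sqrt(u1^2 + u2^2) = sqrt(0.706^2 + 1.303^2) = 1.4819733
v_eff = uc^4 / (u1^4/v1 + u2^4/v2)
= 1.4819733^4 / (0.706^4/24 + 1.303^4/24)
= 4.8234915 / 0.13045808
v_eff = 36.9735

36.9735


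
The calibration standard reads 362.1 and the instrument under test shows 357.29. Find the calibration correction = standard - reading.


Correction = standard - reading
= 362.1 - 357.29
= 4.8100

4.8100


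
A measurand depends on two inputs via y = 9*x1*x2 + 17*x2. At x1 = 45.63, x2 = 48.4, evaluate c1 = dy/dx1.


y = 9*x1*x2 + 17*x2
dy/dx1 = 9*x2
Evaluate at x2 = 48.4: c1 = 9 * 48.4
c1 = 435.6000

435.6000


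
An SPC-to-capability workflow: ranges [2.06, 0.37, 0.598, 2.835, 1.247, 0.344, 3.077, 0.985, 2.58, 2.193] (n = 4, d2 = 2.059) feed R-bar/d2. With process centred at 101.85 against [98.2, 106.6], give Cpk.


R_bar = (2.06 + 0.37 + 0.598 + 2.835 + 1.247 + 0.344 + 3.077 + 0.985 + 2.58 + 2.193) / 10 = 1.6289
sigma = R_bar / d2 = 1.6289 / 2.059 = 0.79111219
Cp = (USL - LSL)/(6*sigma) = (106.6 - 98.2)/(6*0.79111219) = 1.7697
Cpu = (106.6 - 101.85)/(3*0.79111219) = 2.0014
Cpl = (101.85 - 98.2)/(3*0.79111219) = 1.5379
Cpk = min(Cpu, Cpl) = 1.5379

1.5379


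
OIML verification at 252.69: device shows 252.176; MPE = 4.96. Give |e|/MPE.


e = indication - reference = 252.176 - 252.69 = -0.5140
|e| = 0.5140
ratio = |e| / MPE = 0.5140 / 4.96
ratio = 0.1036

0.1036


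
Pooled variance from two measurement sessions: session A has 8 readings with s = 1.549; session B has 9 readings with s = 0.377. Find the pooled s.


s_p = sqrt(((n1-1)*s1^2 + (n2-1)*s2^2) / (n1+n2-2))
numerator = (8-1)*1.549^2 + (9-1)*0.377^2 = 16.795807 + 1.137032 = 17.932839
denominator = 8 + 9 - 2 = 15
s_p^2 = 17.932839 / 15 = 1.1955226
s_p = sqrt(1.1955226) = 1.0934

1.0934


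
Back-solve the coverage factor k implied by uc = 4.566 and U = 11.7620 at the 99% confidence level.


k = U / uc
k = 11.7620 / 4.566
k = 2.576

2.576


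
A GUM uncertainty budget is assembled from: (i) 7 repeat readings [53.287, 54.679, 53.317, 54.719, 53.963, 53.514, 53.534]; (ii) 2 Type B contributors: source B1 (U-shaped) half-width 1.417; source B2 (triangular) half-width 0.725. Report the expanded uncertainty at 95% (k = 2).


mean = (53.287 + 54.679 + 53.317 + 54.719 + 53.963 + 53.514 + 53.534) / 7 = 53.859
s = sqrt(sum((x - mean)^2)/(n-1)) = 0.61487316
u_A = s / sqrt(n) = 0.61487316 / sqrt(7) = 0.23240021
u_B1 = 1.417 / sqrt(2) = 1.0019703
u_B2 = 0.725 / sqrt(6) = 0.29598001
uc = sqrt(0.23240021^2 + 1.0019703^2 + 0.29598001^2) = 1.0703077
U = k * uc = 2 * 1.0703077
U = 2.1406

2.1406


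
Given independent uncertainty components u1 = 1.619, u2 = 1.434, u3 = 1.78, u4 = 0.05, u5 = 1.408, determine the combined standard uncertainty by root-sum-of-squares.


uc = sqrt(1.619^2 + 1.434^2 + 1.78^2 + 0.05^2 + 1.408^2)
uc = sqrt(9.830881)
uc = 3.1354

3.1354


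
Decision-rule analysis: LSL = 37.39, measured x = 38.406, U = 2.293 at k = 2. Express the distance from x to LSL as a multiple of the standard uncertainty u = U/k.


u = U / k = 2.293 / 2 = 1.1465
margin = |LSL - x| = |37.39 - 38.406| = 1.016
z = margin / u = 1.016 / 1.1465
z = 0.8862

0.8862


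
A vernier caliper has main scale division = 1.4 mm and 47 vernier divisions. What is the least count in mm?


LC = MSD / n_div
= 1.4 / 47
= 0.0298

0.0298


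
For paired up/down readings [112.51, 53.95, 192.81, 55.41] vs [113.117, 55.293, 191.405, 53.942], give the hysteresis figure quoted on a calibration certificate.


|112.51 - 113.117| = 0.6070
|53.95 - 55.293| = 1.3430
|192.81 - 191.405| = 1.4050
|55.41 - 53.942| = 1.4680
hysteresis = max(diffs) = 1.4680

1.4680


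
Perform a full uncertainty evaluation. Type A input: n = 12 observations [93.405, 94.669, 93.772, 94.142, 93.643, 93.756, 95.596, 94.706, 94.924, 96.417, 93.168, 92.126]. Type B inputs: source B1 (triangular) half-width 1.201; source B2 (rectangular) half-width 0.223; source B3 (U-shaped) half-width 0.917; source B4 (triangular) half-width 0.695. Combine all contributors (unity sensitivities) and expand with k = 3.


mean = (93.405 + 94.669 + 93.772 + 94.142 + 93.643 + 93.756 + 95.596 + 94.706 + 94.924 + 96.417 + 93.168 + 92.126) / 12 = 94.19366667
s = sqrt(sum((x - mean)^2)/(n-1)) = 1.1503381
u_A = s / sqrt(n) = 1.1503381 / sqrt(12) = 0.33207401
u_B1 = 1.201 / sqrt(6) = 0.4903062
u_B2 = 0.223 / sqrt(3) = 0.12874911
u_B3 = 0.917 / sqrt(2) = 0.64841692
u_B4 = 0.695 / sqrt(6) = 0.28373256
uc = sqrt(0.33207401^2 + 0.4903062^2 + 0.12874911^2 + 0.64841692^2 + 0.28373256^2) = 0.9317716
U = k * uc = 3 * 0.9317716
U = 2.7953

2.7953


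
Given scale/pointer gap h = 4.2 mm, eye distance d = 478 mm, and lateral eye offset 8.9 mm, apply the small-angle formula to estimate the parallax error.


error = h * offset / d
= 4.2 * 8.9 / 478
= 0.0782

0.0782


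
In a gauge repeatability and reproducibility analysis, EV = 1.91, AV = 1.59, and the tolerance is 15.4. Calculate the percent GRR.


GRR = sqrt(EV^2 + AV^2) = sqrt(1.91^2 + 1.59^2) = 2.4851962
%GRR = GRR / tol * 100 = 2.4851962 / 15.4 * 100
%GRR = 16.1376

16.1376


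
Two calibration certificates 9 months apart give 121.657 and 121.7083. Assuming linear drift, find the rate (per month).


rate = (v2 - v1) / months
= (121.7083 - 121.657) / 9
= 0.0513 / 9
= 0.0057

0.0057


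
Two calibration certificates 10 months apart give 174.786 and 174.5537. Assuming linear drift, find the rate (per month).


rate = (v2 - v1) / months
= (174.5537 - 174.786) / 10
= -0.2323 / 10
= -0.0232

-0.0232


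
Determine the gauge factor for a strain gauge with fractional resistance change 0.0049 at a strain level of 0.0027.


GF = (dR/R) / epsilon
= 0.0049 / 0.0027
= 1.8148

1.8148


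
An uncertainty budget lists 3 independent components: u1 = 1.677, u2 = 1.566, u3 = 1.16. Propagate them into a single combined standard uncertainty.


uc = sqrt(1.677^2 + 1.566^2 + 1.16^2)
uc = sqrt(6.610285)
uc = 2.5710

2.5710


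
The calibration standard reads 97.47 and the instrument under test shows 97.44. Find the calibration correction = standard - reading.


Correction = standard - reading
= 97.47 - 97.44
= 0.0300

0.0300


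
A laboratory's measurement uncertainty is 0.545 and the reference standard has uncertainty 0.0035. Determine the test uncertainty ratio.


TUR = u_lab / u_ref
= 0.545 / 0.0035
= 155.7143

155.7143


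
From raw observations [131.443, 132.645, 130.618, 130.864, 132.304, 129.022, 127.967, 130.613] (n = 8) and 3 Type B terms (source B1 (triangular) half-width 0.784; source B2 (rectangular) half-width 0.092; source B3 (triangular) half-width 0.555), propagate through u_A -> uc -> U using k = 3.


mean = (131.443 + 132.645 + 130.618 + 130.864 + 132.304 + 129.022 + 127.967 + 130.613) / 8 = 130.6845
s = sqrt(sum((x - mean)^2)/(n-1)) = 1.568991
u_A = s / sqrt(n) = 1.568991 / sqrt(8) = 0.55472209
u_B1 = 0.784 / sqrt(6) = 0.32006666
u_B2 = 0.092 / sqrt(3) = 0.053116225
u_B3 = 0.555 / sqrt(6) = 0.2265778
uc = sqrt(0.55472209^2 + 0.32006666^2 + 0.053116225^2 + 0.2265778^2) = 0.68140891
U = k * uc = 3 * 0.68140891
U = 2.0442

2.0442


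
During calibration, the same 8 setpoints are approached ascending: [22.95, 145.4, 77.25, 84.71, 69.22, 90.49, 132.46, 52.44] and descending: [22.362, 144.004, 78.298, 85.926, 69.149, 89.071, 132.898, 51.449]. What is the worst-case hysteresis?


|22.95 - 22.362| = 0.5880
|145.4 - 144.004| = 1.3960
|77.25 - 78.298| = 1.0480
|84.71 - 85.926| = 1.2160
|69.22 - 69.149| = 0.0710
|90.49 - 89.071| = 1.4190
|132.46 - 132.898| = 0.4380
|52.44 - 51.449| = 0.9910
hysteresis = max(diffs) = 1.4190

1.4190


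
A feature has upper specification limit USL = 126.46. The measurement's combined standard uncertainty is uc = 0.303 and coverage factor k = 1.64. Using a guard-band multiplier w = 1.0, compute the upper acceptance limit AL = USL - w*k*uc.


U = k * uc = 1.64 * 0.303 = 0.49692
guard band g = w * U = 1.0 * 0.49692 = 0.49692
AL = USL - g = 126.46 - 0.49692
AL = 125.9631

125.9631


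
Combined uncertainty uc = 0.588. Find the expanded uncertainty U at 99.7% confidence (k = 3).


U = k * uc
U = 3 * 0.588
U = 1.7640

1.7640


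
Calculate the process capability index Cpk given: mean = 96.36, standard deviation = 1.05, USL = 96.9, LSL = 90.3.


Cpu = (USL - mean) / (3*sigma) = (96.9 - 96.36) / (3*1.05) = 0.1714
Cpl = (mean - LSL) / (3*sigma) = (96.36 - 90.3) / (3*1.05) = 1.9238
Cpk = min(Cpu, Cpl) = 0.1714

0.1714


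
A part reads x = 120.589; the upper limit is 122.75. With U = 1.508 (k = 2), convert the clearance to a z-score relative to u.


u = U / k = 1.508 / 2 = 0.754
margin = |USL - x| = |122.75 - 120.589| = 2.161
z = margin / u = 2.161 / 0.754
z = 2.8660

2.8660


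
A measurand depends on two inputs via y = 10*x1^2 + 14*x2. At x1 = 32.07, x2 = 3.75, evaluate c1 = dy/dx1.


y = 10*x1^2 + 14*x2
dy/dx1 = 2*10*x1
Evaluate at x1 = 32.07: c1 = 20 * 32.07
c1 = 641.4000

641.4000


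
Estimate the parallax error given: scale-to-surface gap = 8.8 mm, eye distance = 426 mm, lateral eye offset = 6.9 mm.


error = h * offset / d
= 8.8 * 6.9 / 426
= 0.1425

0.1425


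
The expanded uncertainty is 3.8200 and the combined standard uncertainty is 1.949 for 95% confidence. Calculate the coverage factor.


k = U / uc
k = 3.8200 / 1.949
k = 1.96

1.96


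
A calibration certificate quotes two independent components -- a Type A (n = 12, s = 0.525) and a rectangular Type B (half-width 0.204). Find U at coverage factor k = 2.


u_A = s / sqrt(n) = 0.525 / sqrt(12) = 0.15155445
u_B = half_width / sqrt(3) = 0.204 / sqrt(3) = 0.11777945
uc = sqrt(u_A^2 + u_B^2) = sqrt(0.15155445^2 + 0.11777945^2) = 0.19193944
U = k * uc = 2 * 0.19193944
U = 0.3839

0.3839


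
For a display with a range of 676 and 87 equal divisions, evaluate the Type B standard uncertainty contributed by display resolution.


resolution = range / divisions
resolution = 676 / 87 = 7.7701149
u_res = resolution / (2*sqrt(3))
u_res = 7.7701149 / 3.4641016
u_res = 2.2430

2.2430


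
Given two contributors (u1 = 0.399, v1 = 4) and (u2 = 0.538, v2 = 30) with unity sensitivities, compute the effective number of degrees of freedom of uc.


uc = sqrt(u1^2 + u2^2) = sqrt(0.399^2 + 0.538^2) = 0.66980967
v_eff = uc^4 / (u1^4/v1 + u2^4/v2)
= 0.66980967^4 / (0.399^4/4 + 0.538^4/30)
= 0.20128233 / 0.0091288339
v_eff = 22.0491

22.0491


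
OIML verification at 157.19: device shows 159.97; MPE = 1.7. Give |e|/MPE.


e = indication - reference = 159.97 - 157.19 = 2.7800
|e| = 2.7800
ratio = |e| / MPE = 2.7800 / 1.7
ratio = 1.6353

1.6353


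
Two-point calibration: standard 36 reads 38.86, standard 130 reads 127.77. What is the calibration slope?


slope = (y2 - y1) / (x2 - x1)
= (127.77 - 38.86) / (130 - 36)
= 88.9100 / 94
= 0.9459

0.9459


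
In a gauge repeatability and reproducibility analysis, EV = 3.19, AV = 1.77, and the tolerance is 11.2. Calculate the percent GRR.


GRR = sqrt(EV^2 + AV^2) = sqrt(3.19^2 + 1.77^2) = 3.6481502
%GRR = GRR / tol * 100 = 3.6481502 / 11.2 * 100
%GRR = 32.5728

32.5728


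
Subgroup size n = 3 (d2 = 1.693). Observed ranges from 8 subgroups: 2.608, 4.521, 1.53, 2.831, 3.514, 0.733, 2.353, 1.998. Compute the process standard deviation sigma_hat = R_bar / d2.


R_bar = (2.608 + 4.521 + 1.53 + 2.831 + 3.514 + 0.733 + 2.353 + 1.998) / 8
R_bar = 20.088 / 8 = 2.511
sigma_hat = R_bar / d2 = 2.511 / 1.693 = 1.4832

1.4832


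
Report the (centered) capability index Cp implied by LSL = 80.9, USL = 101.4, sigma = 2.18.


Cp = (USL - LSL) / (6 * sigma)
= (101.4 - 80.9) / (6 * 2.18)
= 20.5000 / 13.0800
= 1.5673

1.5673
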